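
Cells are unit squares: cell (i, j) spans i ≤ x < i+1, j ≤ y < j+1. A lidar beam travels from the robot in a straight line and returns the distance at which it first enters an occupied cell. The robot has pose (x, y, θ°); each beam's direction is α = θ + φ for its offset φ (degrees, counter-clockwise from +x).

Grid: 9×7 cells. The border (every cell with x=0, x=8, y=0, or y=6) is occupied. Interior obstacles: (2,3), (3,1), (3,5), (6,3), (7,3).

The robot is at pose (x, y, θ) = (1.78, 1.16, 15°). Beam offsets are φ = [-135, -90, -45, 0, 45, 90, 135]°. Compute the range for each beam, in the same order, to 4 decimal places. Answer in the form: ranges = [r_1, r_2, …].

beam 1: φ=-135°, α=240°
  d=(-0.5000,-0.8660)  start (1,1)  tX=1.5600 tY=0.1848  stride 1/|dx|=2.0000 1/|dy|=1.1547
    cross y-line → (1,0), t=0.1848 (wall)
  → r_1 = 0.1848
beam 2: φ=-90°, α=285°
  d=(0.2588,-0.9659)  start (1,1)  tX=0.8500 tY=0.1656  stride 1/|dx|=3.8637 1/|dy|=1.0353
    cross y-line → (1,0), t=0.1656 (wall)
  → r_2 = 0.1656
beam 3: φ=-45°, α=330°
  d=(0.8660,-0.5000)  start (1,1)  tX=0.2540 tY=0.3200  stride 1/|dx|=1.1547 1/|dy|=2.0000
    cross x-line → (2,1), t=0.2540
    cross y-line → (2,0), t=0.3200 (wall)
  → r_3 = 0.3200
beam 4: φ=0°, α=15°
  d=(0.9659,0.2588)  start (1,1)  tX=0.2278 tY=3.2455  stride 1/|dx|=1.0353 1/|dy|=3.8637
    cross x-line → (2,1), t=0.2278
    cross x-line → (3,1), t=1.2630 (wall)
  → r_4 = 1.2630
beam 5: φ=45°, α=60°
  d=(0.5000,0.8660)  start (1,1)  tX=0.4400 tY=0.9699  stride 1/|dx|=2.0000 1/|dy|=1.1547
    cross x-line → (2,1), t=0.4400
    cross y-line → (2,2), t=0.9699
    cross y-line → (2,3), t=2.1246 (wall)
  → r_5 = 2.1246
beam 6: φ=90°, α=105°
  d=(-0.2588,0.9659)  start (1,1)  tX=3.0137 tY=0.8696  stride 1/|dx|=3.8637 1/|dy|=1.0353
    cross y-line → (1,2), t=0.8696
    cross y-line → (1,3), t=1.9049
    cross y-line → (1,4), t=2.9402
    cross x-line → (0,4), t=3.0137 (wall)
  → r_6 = 3.0137
beam 7: φ=135°, α=150°
  d=(-0.8660,0.5000)  start (1,1)  tX=0.9007 tY=1.6800  stride 1/|dx|=1.1547 1/|dy|=2.0000
    cross x-line → (0,1), t=0.9007 (wall)
  → r_7 = 0.9007

ranges = [0.1848, 0.1656, 0.3200, 1.2630, 2.1246, 3.0137, 0.9007]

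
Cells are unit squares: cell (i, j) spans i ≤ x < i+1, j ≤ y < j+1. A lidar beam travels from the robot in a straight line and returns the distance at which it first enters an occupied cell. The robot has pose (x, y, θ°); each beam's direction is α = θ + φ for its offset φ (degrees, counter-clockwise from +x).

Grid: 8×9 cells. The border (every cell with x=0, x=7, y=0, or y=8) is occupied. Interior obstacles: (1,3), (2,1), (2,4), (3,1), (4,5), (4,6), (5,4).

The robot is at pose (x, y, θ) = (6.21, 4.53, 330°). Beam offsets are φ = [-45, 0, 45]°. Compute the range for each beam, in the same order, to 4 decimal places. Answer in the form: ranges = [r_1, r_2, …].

beam 1: φ=-45°, α=285°
  cosα=0.2588 sinα=-0.9659 | (6,4) | tMaxX 3.0523 tMaxY 0.5487 | tΔX 3.8637 tΔY 1.0353
    t=0.5487 [y] (6,3)
    t=1.5840 [y] (6,2)
    t=2.6192 [y] (6,1)
    t=3.0523 [x] (7,1) — stop
  → r_1 = 3.0523
beam 2: φ=0°, α=330°
  cosα=0.8660 sinα=-0.5000 | (6,4) | tMaxX 0.9122 tMaxY 1.0600 | tΔX 1.1547 tΔY 2.0000
    t=0.9122 [x] (7,4) — stop
  → r_2 = 0.9122
beam 3: φ=45°, α=15°
  cosα=0.9659 sinα=0.2588 | (6,4) | tMaxX 0.8179 tMaxY 1.8159 | tΔX 1.0353 tΔY 3.8637
    t=0.8179 [x] (7,4) — stop
  → r_3 = 0.8179

ranges = [3.0523, 0.9122, 0.8179]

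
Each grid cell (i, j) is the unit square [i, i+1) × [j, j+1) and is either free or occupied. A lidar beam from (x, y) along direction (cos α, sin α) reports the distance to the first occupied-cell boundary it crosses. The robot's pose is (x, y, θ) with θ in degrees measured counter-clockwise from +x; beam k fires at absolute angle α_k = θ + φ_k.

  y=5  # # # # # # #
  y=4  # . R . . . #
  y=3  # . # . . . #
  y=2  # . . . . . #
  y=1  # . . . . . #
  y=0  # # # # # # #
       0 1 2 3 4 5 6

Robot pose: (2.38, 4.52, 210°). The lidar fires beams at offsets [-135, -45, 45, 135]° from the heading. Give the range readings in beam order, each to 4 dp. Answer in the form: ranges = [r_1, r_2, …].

ranges = [0.4969, 1.4287, 0.5383, 3.7477]

beam 1: φ=-135°, α=75°
  dir = (cos 75°, sin 75°) = (0.2588, 0.9659); from cell (2,4)
  next x-line at t=2.3955, next y-line at t=0.4969; Δt_x=3.8637, Δt_y=1.0353
    y: enter (2,5) at t=0.4969 ← occupied
  → r_1 = 0.4969
beam 2: φ=-45°, α=165°
  dir = (cos 165°, sin 165°) = (-0.9659, 0.2588); from cell (2,4)
  next x-line at t=0.3934, next y-line at t=1.8546; Δt_x=1.0353, Δt_y=3.8637
    x: enter (1,4) at t=0.3934
    x: enter (0,4) at t=1.4287 ← occupied
  → r_2 = 1.4287
beam 3: φ=45°, α=255°
  dir = (cos 255°, sin 255°) = (-0.2588, -0.9659); from cell (2,4)
  next x-line at t=1.4682, next y-line at t=0.5383; Δt_x=3.8637, Δt_y=1.0353
    y: enter (2,3) at t=0.5383 ← occupied
  → r_3 = 0.5383
beam 4: φ=135°, α=345°
  dir = (cos 345°, sin 345°) = (0.9659, -0.2588); from cell (2,4)
  next x-line at t=0.6419, next y-line at t=2.0091; Δt_x=1.0353, Δt_y=3.8637
    x: enter (3,4) at t=0.6419
    x: enter (4,4) at t=1.6771
    y: enter (4,3) at t=2.0091
    x: enter (5,3) at t=2.7124
    x: enter (6,3) at t=3.7477 ← occupied
  → r_4 = 3.7477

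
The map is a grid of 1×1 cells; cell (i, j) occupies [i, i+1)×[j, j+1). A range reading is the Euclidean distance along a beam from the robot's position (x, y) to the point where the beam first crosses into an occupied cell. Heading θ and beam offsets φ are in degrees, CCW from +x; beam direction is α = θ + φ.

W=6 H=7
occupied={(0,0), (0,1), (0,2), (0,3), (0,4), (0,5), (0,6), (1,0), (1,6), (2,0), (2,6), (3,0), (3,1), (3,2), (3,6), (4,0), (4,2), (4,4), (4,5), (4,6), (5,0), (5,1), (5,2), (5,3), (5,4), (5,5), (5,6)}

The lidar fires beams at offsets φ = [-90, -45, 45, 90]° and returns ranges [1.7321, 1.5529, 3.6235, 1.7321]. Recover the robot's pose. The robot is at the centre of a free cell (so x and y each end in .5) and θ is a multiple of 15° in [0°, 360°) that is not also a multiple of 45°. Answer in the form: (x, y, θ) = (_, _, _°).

(x, y, θ) = (2.5, 4.5, 210°)

Enumerate (i+0.5, j+0.5, θ) over the 15 free cells and 16 admissible headings. For each, cast all 4 beams and compare to the given ranges.
  (3.5, 3.5, 165°): beam 1 = 1.9319 ≠ 1.7321 ✗
  (1.5, 3.5, 15°): beam 1 = 2.5882 ≠ 1.7321 ✗
  (4.5, 3.5, 330°): beam 1 = 0.5774 ≠ 1.7321 ✗
  (2.5, 1.5, 210°): beam 1 = 3.0000 ≠ 1.7321 ✗
  (2.5, 2.5, 120°): beam 1 = 0.5774 ≠ 1.7321 ✗
  …
  (2.5, 4.5, 210°): r_1=1.7321, r_2=1.5529, r_3=3.6235, r_4=1.7321 — all match ✓
Unique over the lattice → pose = (2.5, 4.5, 210°).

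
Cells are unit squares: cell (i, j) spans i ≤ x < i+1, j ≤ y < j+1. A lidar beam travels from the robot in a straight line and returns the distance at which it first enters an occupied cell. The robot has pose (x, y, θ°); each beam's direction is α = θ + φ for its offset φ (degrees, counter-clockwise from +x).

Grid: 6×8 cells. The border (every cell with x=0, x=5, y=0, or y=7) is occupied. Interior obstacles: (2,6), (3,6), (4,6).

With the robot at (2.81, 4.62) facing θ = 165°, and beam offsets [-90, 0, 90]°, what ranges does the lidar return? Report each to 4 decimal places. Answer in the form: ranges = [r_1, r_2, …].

ranges = [1.4287, 1.8738, 3.7477]

beam 1: φ=-90°, α=75°
  dir = (cos 75°, sin 75°) = (0.2588, 0.9659); from cell (2,4)
  next x-line at t=0.7341, next y-line at t=0.3934; Δt_x=3.8637, Δt_y=1.0353
    y: enter (2,5) at t=0.3934
    x: enter (3,5) at t=0.7341
    y: enter (3,6) at t=1.4287 ← occupied
  → r_1 = 1.4287
beam 2: φ=0°, α=165°
  dir = (cos 165°, sin 165°) = (-0.9659, 0.2588); from cell (2,4)
  next x-line at t=0.8386, next y-line at t=1.4682; Δt_x=1.0353, Δt_y=3.8637
    x: enter (1,4) at t=0.8386
    y: enter (1,5) at t=1.4682
    x: enter (0,5) at t=1.8738 ← occupied
  → r_2 = 1.8738
beam 3: φ=90°, α=255°
  dir = (cos 255°, sin 255°) = (-0.2588, -0.9659); from cell (2,4)
  next x-line at t=3.1296, next y-line at t=0.6419; Δt_x=3.8637, Δt_y=1.0353
    y: enter (2,3) at t=0.6419
    y: enter (2,2) at t=1.6771
    y: enter (2,1) at t=2.7124
    x: enter (1,1) at t=3.1296
    y: enter (1,0) at t=3.7477 ← occupied
  → r_3 = 3.7477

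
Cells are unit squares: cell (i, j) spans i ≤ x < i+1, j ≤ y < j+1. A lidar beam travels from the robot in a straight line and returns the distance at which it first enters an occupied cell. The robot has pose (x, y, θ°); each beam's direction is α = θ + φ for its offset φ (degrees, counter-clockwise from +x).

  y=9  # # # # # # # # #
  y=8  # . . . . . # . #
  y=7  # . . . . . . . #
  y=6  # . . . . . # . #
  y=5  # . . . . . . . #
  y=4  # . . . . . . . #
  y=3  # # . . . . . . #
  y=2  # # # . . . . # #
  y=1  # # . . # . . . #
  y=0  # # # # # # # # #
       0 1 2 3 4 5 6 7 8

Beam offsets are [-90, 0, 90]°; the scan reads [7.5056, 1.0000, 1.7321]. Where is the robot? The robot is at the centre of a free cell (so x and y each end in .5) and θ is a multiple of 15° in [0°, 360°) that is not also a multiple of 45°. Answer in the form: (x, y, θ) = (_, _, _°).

(x, y, θ) = (5.5, 2.5, 210°)

Enumerate (i+0.5, j+0.5, θ) over the 48 free cells and 16 admissible headings. For each, cast all 3 beams and compare to the given ranges.
  (2.5, 4.5, 345°): beam 1 = 1.5529 ≠ 7.5056 ✗
  (4.5, 4.5, 195°): beam 1 = 4.6587 ≠ 7.5056 ✗
  (7.5, 8.5, 195°): beam 1 = 0.5176 ≠ 7.5056 ✗
  …
  (5.5, 2.5, 210°): r_1=7.5056, r_2=1.0000, r_3=1.7321 — all match ✓
Unique over the lattice → pose = (5.5, 2.5, 210°).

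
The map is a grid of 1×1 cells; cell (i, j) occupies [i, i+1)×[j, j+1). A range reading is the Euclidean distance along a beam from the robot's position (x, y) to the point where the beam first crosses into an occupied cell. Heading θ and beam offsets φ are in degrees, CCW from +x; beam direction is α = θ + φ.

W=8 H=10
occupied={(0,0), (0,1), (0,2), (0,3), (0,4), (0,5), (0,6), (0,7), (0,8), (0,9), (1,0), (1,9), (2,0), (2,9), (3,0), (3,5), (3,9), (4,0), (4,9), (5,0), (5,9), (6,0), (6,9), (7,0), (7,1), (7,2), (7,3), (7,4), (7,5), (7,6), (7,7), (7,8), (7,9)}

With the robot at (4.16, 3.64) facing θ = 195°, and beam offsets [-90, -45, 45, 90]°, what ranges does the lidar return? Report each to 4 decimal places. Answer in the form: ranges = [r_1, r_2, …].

ranges = [1.4080, 3.6489, 3.0484, 2.7331]

beam 1: φ=-90°, α=105°
  direction (-0.2588, 0.9659); cell (4,3); t to first gridline: x 0.6182, y 0.3727 (then +3.8637 / +1.0353)
    (4,4) via y @ 0.3727
    (3,4) via x @ 0.6182
    (3,5) via y @ 1.4080  # hit
  → r_1 = 1.4080
beam 2: φ=-45°, α=150°
  direction (-0.8660, 0.5000); cell (4,3); t to first gridline: x 0.1848, y 0.7200 (then +1.1547 / +2.0000)
    (3,3) via x @ 0.1848
    (3,4) via y @ 0.7200
    (2,4) via x @ 1.3395
    (1,4) via x @ 2.4942
    (1,5) via y @ 2.7200
    (0,5) via x @ 3.6489  # hit
  → r_2 = 3.6489
beam 3: φ=45°, α=240°
  direction (-0.5000, -0.8660); cell (4,3); t to first gridline: x 0.3200, y 0.7390 (then +2.0000 / +1.1547)
    (3,3) via x @ 0.3200
    (3,2) via y @ 0.7390
    (3,1) via y @ 1.8937
    (2,1) via x @ 2.3200
    (2,0) via y @ 3.0484  # hit
  → r_3 = 3.0484
beam 4: φ=90°, α=285°
  direction (0.2588, -0.9659); cell (4,3); t to first gridline: x 3.2455, y 0.6626 (then +3.8637 / +1.0353)
    (4,2) via y @ 0.6626
    (4,1) via y @ 1.6979
    (4,0) via y @ 2.7331  # hit
  → r_4 = 2.7331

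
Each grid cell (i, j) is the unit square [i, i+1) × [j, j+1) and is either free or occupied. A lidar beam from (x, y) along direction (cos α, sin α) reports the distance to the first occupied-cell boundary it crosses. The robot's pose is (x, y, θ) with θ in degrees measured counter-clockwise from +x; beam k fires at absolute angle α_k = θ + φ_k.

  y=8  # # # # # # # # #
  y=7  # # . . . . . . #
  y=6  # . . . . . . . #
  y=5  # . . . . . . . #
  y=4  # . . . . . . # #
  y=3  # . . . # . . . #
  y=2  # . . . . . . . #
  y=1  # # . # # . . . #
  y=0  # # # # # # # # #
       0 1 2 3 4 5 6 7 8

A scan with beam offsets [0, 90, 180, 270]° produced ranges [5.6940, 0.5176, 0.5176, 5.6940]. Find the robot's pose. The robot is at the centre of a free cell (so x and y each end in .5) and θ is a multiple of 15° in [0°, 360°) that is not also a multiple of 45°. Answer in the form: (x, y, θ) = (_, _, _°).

(x, y, θ) = (2.5, 7.5, 345°)

Candidates: 43 free-cell centres × 16 headings = 688 poses. Raycast each; keep the one whose scan matches to 4 dp.
  (2.5, 1.5, 300°): beam 1 = 0.5774 ≠ 5.6940 ✗
  (3.5, 4.5, 60°): beam 1 = 4.0415 ≠ 5.6940 ✗
  (3.5, 5.5, 345°): beam 1 = 3.6235 ≠ 5.6940 ✗
  (4.5, 4.5, 285°): beam 1 = 0.5176 ≠ 5.6940 ✗
  …
  (2.5, 7.5, 345°): r_1=5.6940, r_2=0.5176, r_3=0.5176, r_4=5.6940 — all match ✓
No second candidate reproduces the full scan.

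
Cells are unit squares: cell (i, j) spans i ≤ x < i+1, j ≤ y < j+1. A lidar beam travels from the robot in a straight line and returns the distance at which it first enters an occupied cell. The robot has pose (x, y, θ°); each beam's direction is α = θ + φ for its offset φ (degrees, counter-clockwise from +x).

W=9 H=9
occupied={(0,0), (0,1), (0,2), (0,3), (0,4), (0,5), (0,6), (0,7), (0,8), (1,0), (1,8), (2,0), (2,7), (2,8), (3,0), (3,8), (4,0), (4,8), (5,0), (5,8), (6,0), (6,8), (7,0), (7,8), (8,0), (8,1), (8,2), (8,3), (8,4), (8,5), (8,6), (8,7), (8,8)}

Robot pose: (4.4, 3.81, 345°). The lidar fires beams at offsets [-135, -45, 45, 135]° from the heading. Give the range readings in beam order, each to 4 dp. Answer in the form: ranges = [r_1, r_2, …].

ranges = [3.9260, 3.2447, 4.1569, 3.6835]

beam 1: φ=-135°, α=210°
  direction (-0.8660, -0.5000); cell (4,3); t to first gridline: x 0.4619, y 1.6200 (then +1.1547 / +2.0000)
    (3,3) via x @ 0.4619
    (2,3) via x @ 1.6166
    (2,2) via y @ 1.6200
    (1,2) via x @ 2.7713
    (1,1) via y @ 3.6200
    (0,1) via x @ 3.9260  # hit
  → r_1 = 3.9260
beam 2: φ=-45°, α=300°
  direction (0.5000, -0.8660); cell (4,3); t to first gridline: x 1.2000, y 0.9353 (then +2.0000 / +1.1547)
    (4,2) via y @ 0.9353
    (5,2) via x @ 1.2000
    (5,1) via y @ 2.0900
    (6,1) via x @ 3.2000
    (6,0) via y @ 3.2447  # hit
  → r_2 = 3.2447
beam 3: φ=45°, α=30°
  direction (0.8660, 0.5000); cell (4,3); t to first gridline: x 0.6928, y 0.3800 (then +1.1547 / +2.0000)
    (4,4) via y @ 0.3800
    (5,4) via x @ 0.6928
    (6,4) via x @ 1.8475
    (6,5) via y @ 2.3800
    (7,5) via x @ 3.0022
    (8,5) via x @ 4.1569  # hit
  → r_3 = 4.1569
beam 4: φ=135°, α=120°
  direction (-0.5000, 0.8660); cell (4,3); t to first gridline: x 0.8000, y 0.2194 (then +2.0000 / +1.1547)
    (4,4) via y @ 0.2194
    (3,4) via x @ 0.8000
    (3,5) via y @ 1.3741
    (3,6) via y @ 2.5288
    (2,6) via x @ 2.8000
    (2,7) via y @ 3.6835  # hit
  → r_4 = 3.6835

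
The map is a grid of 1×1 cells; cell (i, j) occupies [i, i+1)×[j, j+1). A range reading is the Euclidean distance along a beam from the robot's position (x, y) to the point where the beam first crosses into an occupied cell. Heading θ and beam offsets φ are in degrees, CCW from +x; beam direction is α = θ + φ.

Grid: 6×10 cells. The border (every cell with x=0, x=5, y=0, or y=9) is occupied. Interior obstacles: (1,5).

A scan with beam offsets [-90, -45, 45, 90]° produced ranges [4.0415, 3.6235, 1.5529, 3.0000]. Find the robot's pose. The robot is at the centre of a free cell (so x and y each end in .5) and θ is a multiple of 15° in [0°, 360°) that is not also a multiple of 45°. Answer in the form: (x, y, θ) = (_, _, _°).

The pose lattice has 31·16 = 496 candidates. Test each by forward raycasting.
  (3.5, 8.5, 210°): beam 1 = 0.5774 ≠ 4.0415 ✗
  (3.5, 6.5, 60°): beam 1 = 1.7321 ≠ 4.0415 ✗
  (4.5, 3.5, 330°): beam 1 = 2.8868 ≠ 4.0415 ✗
  (3.5, 8.5, 30°): beam 1 = 3.0000 ≠ 4.0415 ✗
  …
  (3.5, 4.5, 330°): r_1=4.0415, r_2=3.6235, r_3=1.5529, r_4=3.0000 — all match ✓
Only this pose fits every beam.

(x, y, θ) = (3.5, 4.5, 330°)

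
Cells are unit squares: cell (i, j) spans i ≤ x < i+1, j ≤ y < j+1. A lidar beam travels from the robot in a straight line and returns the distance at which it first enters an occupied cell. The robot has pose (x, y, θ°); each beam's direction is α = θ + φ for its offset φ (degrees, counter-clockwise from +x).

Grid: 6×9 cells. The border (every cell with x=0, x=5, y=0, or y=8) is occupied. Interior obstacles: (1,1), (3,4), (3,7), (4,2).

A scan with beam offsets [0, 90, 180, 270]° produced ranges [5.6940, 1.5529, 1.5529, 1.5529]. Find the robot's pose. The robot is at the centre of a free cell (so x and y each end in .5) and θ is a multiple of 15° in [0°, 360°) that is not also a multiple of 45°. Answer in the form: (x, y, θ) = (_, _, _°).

Enumerate (i+0.5, j+0.5, θ) over the 24 free cells and 16 admissible headings. For each, cast all 4 beams and compare to the given ranges.
  (4.5, 4.5, 165°): beam 1 = 0.5176 ≠ 5.6940 ✗
  (4.5, 5.5, 285°): beam 1 = 1.9319 ≠ 5.6940 ✗
  (2.5, 1.5, 345°): beam 1 = 1.9319 ≠ 5.6940 ✗
  (3.5, 6.5, 330°): beam 1 = 1.7321 ≠ 5.6940 ✗
  (1.5, 6.5, 150°): beam 1 = 0.5774 ≠ 5.6940 ✗
  …
  (2.5, 2.5, 105°): r_1=5.6940, r_2=1.5529, r_3=1.5529, r_4=1.5529 — all match ✓
Only this pose fits every beam.

(x, y, θ) = (2.5, 2.5, 105°)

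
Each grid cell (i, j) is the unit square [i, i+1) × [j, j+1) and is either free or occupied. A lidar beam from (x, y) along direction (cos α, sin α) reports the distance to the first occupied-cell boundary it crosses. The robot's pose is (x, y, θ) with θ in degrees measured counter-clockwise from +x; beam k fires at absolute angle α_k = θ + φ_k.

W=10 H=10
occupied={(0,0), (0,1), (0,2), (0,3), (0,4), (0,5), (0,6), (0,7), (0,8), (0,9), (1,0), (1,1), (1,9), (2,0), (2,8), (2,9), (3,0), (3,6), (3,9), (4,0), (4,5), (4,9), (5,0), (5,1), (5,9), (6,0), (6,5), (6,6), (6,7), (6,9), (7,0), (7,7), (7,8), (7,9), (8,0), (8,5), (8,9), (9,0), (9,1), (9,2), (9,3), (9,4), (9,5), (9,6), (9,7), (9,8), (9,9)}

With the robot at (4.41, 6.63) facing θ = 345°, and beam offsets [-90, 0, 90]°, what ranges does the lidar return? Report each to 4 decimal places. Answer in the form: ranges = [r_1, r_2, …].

ranges = [0.6522, 1.6461, 2.4536]

beam 1: φ=-90°, α=255°
  cosα=-0.2588 sinα=-0.9659 | (4,6) | tMaxX 1.5841 tMaxY 0.6522 | tΔX 3.8637 tΔY 1.0353
    t=0.6522 [y] (4,5) — stop
  → r_1 = 0.6522
beam 2: φ=0°, α=345°
  cosα=0.9659 sinα=-0.2588 | (4,6) | tMaxX 0.6108 tMaxY 2.4341 | tΔX 1.0353 tΔY 3.8637
    t=0.6108 [x] (5,6)
    t=1.6461 [x] (6,6) — stop
  → r_2 = 1.6461
beam 3: φ=90°, α=75°
  cosα=0.2588 sinα=0.9659 | (4,6) | tMaxX 2.2796 tMaxY 0.3831 | tΔX 3.8637 tΔY 1.0353
    t=0.3831 [y] (4,7)
    t=1.4183 [y] (4,8)
    t=2.2796 [x] (5,8)
    t=2.4536 [y] (5,9) — stop
  → r_3 = 2.4536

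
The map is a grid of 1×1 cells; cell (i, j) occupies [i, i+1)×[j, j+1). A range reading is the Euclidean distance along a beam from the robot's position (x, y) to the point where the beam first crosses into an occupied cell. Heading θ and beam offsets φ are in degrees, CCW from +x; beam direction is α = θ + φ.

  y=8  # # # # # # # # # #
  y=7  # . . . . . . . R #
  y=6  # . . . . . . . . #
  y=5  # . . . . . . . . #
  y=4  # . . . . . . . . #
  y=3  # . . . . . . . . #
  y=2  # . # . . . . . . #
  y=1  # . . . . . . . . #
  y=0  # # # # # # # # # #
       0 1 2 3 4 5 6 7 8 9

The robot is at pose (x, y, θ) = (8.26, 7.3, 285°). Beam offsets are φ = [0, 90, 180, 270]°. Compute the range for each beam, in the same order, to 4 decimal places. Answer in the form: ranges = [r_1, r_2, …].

ranges = [2.8591, 0.7661, 0.7247, 7.5161]

beam 1: φ=0°, α=285°
  dir = (cos 285°, sin 285°) = (0.2588, -0.9659); from cell (8,7)
  next x-line at t=2.8591, next y-line at t=0.3106; Δt_x=3.8637, Δt_y=1.0353
    y: enter (8,6) at t=0.3106
    y: enter (8,5) at t=1.3459
    y: enter (8,4) at t=2.3811
    x: enter (9,4) at t=2.8591 ← occupied
  → r_1 = 2.8591
beam 2: φ=90°, α=15°
  dir = (cos 15°, sin 15°) = (0.9659, 0.2588); from cell (8,7)
  next x-line at t=0.7661, next y-line at t=2.7046; Δt_x=1.0353, Δt_y=3.8637
    x: enter (9,7) at t=0.7661 ← occupied
  → r_2 = 0.7661
beam 3: φ=180°, α=105°
  dir = (cos 105°, sin 105°) = (-0.2588, 0.9659); from cell (8,7)
  next x-line at t=1.0046, next y-line at t=0.7247; Δt_x=3.8637, Δt_y=1.0353
    y: enter (8,8) at t=0.7247 ← occupied
  → r_3 = 0.7247
beam 4: φ=270°, α=195°
  dir = (cos 195°, sin 195°) = (-0.9659, -0.2588); from cell (8,7)
  next x-line at t=0.2692, next y-line at t=1.1591; Δt_x=1.0353, Δt_y=3.8637
    x: enter (7,7) at t=0.2692
    y: enter (7,6) at t=1.1591
    x: enter (6,6) at t=1.3044
    x: enter (5,6) at t=2.3397
    x: enter (4,6) at t=3.3750
    x: enter (3,6) at t=4.4103
    y: enter (3,5) at t=5.0228
    x: enter (2,5) at t=5.4456
    x: enter (1,5) at t=6.4808
    x: enter (0,5) at t=7.5161 ← occupied
  → r_4 = 7.5161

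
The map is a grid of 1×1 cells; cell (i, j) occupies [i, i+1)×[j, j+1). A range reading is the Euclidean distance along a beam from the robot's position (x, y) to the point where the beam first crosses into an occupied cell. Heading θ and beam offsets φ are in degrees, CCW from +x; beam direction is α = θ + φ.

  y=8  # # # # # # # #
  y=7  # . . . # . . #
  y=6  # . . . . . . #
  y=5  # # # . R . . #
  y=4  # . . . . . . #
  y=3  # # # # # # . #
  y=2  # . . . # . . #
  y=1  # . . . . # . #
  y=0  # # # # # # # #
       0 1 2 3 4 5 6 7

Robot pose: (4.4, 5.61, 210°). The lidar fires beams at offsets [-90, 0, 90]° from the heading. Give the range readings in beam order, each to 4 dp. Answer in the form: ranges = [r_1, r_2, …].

beam 1: φ=-90°, α=120°
  cosα=-0.5000 sinα=0.8660 | (4,5) | tMaxX 0.8000 tMaxY 0.4503 | tΔX 2.0000 tΔY 1.1547
    t=0.4503 [y] (4,6)
    t=0.8000 [x] (3,6)
    t=1.6050 [y] (3,7)
    t=2.7597 [y] (3,8) — stop
  → r_1 = 2.7597
beam 2: φ=0°, α=210°
  cosα=-0.8660 sinα=-0.5000 | (4,5) | tMaxX 0.4619 tMaxY 1.2200 | tΔX 1.1547 tΔY 2.0000
    t=0.4619 [x] (3,5)
    t=1.2200 [y] (3,4)
    t=1.6166 [x] (2,4)
    t=2.7713 [x] (1,4)
    t=3.2200 [y] (1,3) — stop
  → r_2 = 3.2200
beam 3: φ=90°, α=300°
  cosα=0.5000 sinα=-0.8660 | (4,5) | tMaxX 1.2000 tMaxY 0.7044 | tΔX 2.0000 tΔY 1.1547
    t=0.7044 [y] (4,4)
    t=1.2000 [x] (5,4)
    t=1.8591 [y] (5,3) — stop
  → r_3 = 1.8591

ranges = [2.7597, 3.2200, 1.8591]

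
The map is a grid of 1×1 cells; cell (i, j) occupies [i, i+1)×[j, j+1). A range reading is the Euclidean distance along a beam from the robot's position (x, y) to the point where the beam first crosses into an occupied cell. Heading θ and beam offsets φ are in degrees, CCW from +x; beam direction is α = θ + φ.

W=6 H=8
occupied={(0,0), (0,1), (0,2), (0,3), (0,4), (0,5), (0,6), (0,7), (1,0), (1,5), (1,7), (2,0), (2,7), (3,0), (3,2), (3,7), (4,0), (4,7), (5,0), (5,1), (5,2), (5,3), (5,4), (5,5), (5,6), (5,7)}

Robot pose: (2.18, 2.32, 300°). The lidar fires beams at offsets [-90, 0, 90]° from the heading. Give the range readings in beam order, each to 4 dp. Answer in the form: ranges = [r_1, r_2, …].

ranges = [1.3625, 1.5242, 0.9469]

beam 1: φ=-90°, α=210°
  d=(-0.8660,-0.5000)  start (2,2)  tX=0.2078 tY=0.6400  stride 1/|dx|=1.1547 1/|dy|=2.0000
    cross x-line → (1,2), t=0.2078
    cross y-line → (1,1), t=0.6400
    cross x-line → (0,1), t=1.3625 (wall)
  → r_1 = 1.3625
beam 2: φ=0°, α=300°
  d=(0.5000,-0.8660)  start (2,2)  tX=1.6400 tY=0.3695  stride 1/|dx|=2.0000 1/|dy|=1.1547
    cross y-line → (2,1), t=0.3695
    cross y-line → (2,0), t=1.5242 (wall)
  → r_2 = 1.5242
beam 3: φ=90°, α=30°
  d=(0.8660,0.5000)  start (2,2)  tX=0.9469 tY=1.3600  stride 1/|dx|=1.1547 1/|dy|=2.0000
    cross x-line → (3,2), t=0.9469 (wall)
  → r_3 = 0.9469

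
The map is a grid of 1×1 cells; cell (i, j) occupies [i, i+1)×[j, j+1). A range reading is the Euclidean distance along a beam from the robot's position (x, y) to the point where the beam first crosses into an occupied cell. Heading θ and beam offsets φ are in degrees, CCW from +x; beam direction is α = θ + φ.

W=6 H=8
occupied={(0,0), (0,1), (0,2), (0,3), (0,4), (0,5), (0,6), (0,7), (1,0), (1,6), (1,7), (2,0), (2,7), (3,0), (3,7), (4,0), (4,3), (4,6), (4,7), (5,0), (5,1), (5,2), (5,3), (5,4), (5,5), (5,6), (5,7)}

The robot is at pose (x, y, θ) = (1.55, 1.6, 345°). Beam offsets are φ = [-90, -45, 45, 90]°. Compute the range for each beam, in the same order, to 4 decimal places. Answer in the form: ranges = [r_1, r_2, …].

beam 1: φ=-90°, α=255°
  direction (-0.2588, -0.9659); cell (1,1); t to first gridline: x 2.1250, y 0.6212 (then +3.8637 / +1.0353)
    (1,0) via y @ 0.6212  # hit
  → r_1 = 0.6212
beam 2: φ=-45°, α=300°
  direction (0.5000, -0.8660); cell (1,1); t to first gridline: x 0.9000, y 0.6928 (then +2.0000 / +1.1547)
    (1,0) via y @ 0.6928  # hit
  → r_2 = 0.6928
beam 3: φ=45°, α=30°
  direction (0.8660, 0.5000); cell (1,1); t to first gridline: x 0.5196, y 0.8000 (then +1.1547 / +2.0000)
    (2,1) via x @ 0.5196
    (2,2) via y @ 0.8000
    (3,2) via x @ 1.6743
    (3,3) via y @ 2.8000
    (4,3) via x @ 2.8290  # hit
  → r_3 = 2.8290
beam 4: φ=90°, α=75°
  direction (0.2588, 0.9659); cell (1,1); t to first gridline: x 1.7387, y 0.4141 (then +3.8637 / +1.0353)
    (1,2) via y @ 0.4141
    (1,3) via y @ 1.4494
    (2,3) via x @ 1.7387
    (2,4) via y @ 2.4847
    (2,5) via y @ 3.5199
    (2,6) via y @ 4.5552
    (2,7) via y @ 5.5905  # hit
  → r_4 = 5.5905

ranges = [0.6212, 0.6928, 2.8290, 5.5905]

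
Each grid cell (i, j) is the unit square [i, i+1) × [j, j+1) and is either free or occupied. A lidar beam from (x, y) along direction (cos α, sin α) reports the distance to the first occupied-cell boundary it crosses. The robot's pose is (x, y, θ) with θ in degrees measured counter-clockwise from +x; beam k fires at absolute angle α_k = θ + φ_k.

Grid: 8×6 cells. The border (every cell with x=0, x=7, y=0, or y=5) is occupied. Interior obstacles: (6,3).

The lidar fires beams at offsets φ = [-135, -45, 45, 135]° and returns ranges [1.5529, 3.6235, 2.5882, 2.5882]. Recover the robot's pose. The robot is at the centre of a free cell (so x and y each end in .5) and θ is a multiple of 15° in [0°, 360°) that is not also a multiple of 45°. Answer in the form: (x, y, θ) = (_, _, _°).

(x, y, θ) = (3.5, 2.5, 30°)

Candidates: 23 free-cell centres × 16 headings = 368 poses. Raycast each; keep the one whose scan matches to 4 dp.
  (6.5, 4.5, 75°): beam 1 = 0.5774 ≠ 1.5529 ✗
  (3.5, 3.5, 210°): beam 2 = 2.5882 ≠ 3.6235 ✗
  (6.5, 1.5, 120°): beam 1 = 0.5176 ≠ 1.5529 ✗
  (5.5, 1.5, 30°): beam 1 = 0.5176 ≠ 1.5529 ✗
  …
  (3.5, 2.5, 30°): r_1=1.5529, r_2=3.6235, r_3=2.5882, r_4=2.5882 — all match ✓
Unique over the lattice → pose = (3.5, 2.5, 30°).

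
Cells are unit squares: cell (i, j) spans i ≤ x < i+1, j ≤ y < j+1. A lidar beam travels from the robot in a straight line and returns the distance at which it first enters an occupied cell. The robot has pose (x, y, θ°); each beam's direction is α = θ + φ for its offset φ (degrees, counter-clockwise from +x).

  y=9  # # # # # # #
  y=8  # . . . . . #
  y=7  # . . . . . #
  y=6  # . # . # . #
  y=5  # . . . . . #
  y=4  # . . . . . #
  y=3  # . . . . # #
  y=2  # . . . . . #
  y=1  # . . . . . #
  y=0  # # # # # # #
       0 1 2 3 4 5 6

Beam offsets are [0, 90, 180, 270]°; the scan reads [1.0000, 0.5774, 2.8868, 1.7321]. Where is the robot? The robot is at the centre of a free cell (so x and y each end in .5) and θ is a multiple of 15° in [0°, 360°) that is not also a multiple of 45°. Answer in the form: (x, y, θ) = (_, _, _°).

(x, y, θ) = (3.5, 8.5, 30°)

The pose lattice has 37·16 = 592 candidates. Test each by forward raycasting.
  (4.5, 1.5, 345°): beam 1 = 1.5529 ≠ 1.0000 ✗
  (4.5, 4.5, 330°): beam 2 = 3.0000 ≠ 0.5774 ✗
  (1.5, 5.5, 75°): beam 1 = 3.6235 ≠ 1.0000 ✗
  …
  (3.5, 8.5, 30°): r_1=1.0000, r_2=0.5774, r_3=2.8868, r_4=1.7321 — all match ✓
Only this pose fits every beam.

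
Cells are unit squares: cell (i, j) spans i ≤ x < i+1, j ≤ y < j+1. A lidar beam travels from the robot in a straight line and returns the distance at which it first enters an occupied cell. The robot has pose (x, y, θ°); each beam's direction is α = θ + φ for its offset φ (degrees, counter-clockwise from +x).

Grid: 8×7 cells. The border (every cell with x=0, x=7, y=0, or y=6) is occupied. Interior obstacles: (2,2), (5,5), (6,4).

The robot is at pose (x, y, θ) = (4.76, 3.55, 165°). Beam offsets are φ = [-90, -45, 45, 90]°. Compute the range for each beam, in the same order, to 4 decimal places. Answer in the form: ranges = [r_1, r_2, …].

beam 1: φ=-90°, α=75°
  dir = (cos 75°, sin 75°) = (0.2588, 0.9659); from cell (4,3)
  next x-line at t=0.9273, next y-line at t=0.4659; Δt_x=3.8637, Δt_y=1.0353
    y: enter (4,4) at t=0.4659
    x: enter (5,4) at t=0.9273
    y: enter (5,5) at t=1.5012 ← occupied
  → r_1 = 1.5012
beam 2: φ=-45°, α=120°
  dir = (cos 120°, sin 120°) = (-0.5000, 0.8660); from cell (4,3)
  next x-line at t=1.5200, next y-line at t=0.5196; Δt_x=2.0000, Δt_y=1.1547
    y: enter (4,4) at t=0.5196
    x: enter (3,4) at t=1.5200
    y: enter (3,5) at t=1.6743
    y: enter (3,6) at t=2.8290 ← occupied
  → r_2 = 2.8290
beam 3: φ=45°, α=210°
  dir = (cos 210°, sin 210°) = (-0.8660, -0.5000); from cell (4,3)
  next x-line at t=0.8776, next y-line at t=1.1000; Δt_x=1.1547, Δt_y=2.0000
    x: enter (3,3) at t=0.8776
    y: enter (3,2) at t=1.1000
    x: enter (2,2) at t=2.0323 ← occupied
  → r_3 = 2.0323
beam 4: φ=90°, α=255°
  dir = (cos 255°, sin 255°) = (-0.2588, -0.9659); from cell (4,3)
  next x-line at t=2.9364, next y-line at t=0.5694; Δt_x=3.8637, Δt_y=1.0353
    y: enter (4,2) at t=0.5694
    y: enter (4,1) at t=1.6047
    y: enter (4,0) at t=2.6400 ← occupied
  → r_4 = 2.6400

ranges = [1.5012, 2.8290, 2.0323, 2.6400]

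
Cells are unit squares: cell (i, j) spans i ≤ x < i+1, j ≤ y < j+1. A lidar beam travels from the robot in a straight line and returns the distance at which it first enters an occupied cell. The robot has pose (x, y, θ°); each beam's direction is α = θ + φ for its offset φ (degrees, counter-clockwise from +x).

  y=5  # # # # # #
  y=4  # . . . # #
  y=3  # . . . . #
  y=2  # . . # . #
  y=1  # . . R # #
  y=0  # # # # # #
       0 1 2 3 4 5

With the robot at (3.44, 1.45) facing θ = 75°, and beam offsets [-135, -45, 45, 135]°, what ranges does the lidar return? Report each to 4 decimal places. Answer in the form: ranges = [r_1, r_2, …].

beam 1: φ=-135°, α=300°
  d=(0.5000,-0.8660)  start (3,1)  tX=1.1200 tY=0.5196  stride 1/|dx|=2.0000 1/|dy|=1.1547
    cross y-line → (3,0), t=0.5196 (wall)
  → r_1 = 0.5196
beam 2: φ=-45°, α=30°
  d=(0.8660,0.5000)  start (3,1)  tX=0.6466 tY=1.1000  stride 1/|dx|=1.1547 1/|dy|=2.0000
    cross x-line → (4,1), t=0.6466 (wall)
  → r_2 = 0.6466
beam 3: φ=45°, α=120°
  d=(-0.5000,0.8660)  start (3,1)  tX=0.8800 tY=0.6351  stride 1/|dx|=2.0000 1/|dy|=1.1547
    cross y-line → (3,2), t=0.6351 (wall)
  → r_3 = 0.6351
beam 4: φ=135°, α=210°
  d=(-0.8660,-0.5000)  start (3,1)  tX=0.5081 tY=0.9000  stride 1/|dx|=1.1547 1/|dy|=2.0000
    cross x-line → (2,1), t=0.5081
    cross y-line → (2,0), t=0.9000 (wall)
  → r_4 = 0.9000

ranges = [0.5196, 0.6466, 0.6351, 0.9000]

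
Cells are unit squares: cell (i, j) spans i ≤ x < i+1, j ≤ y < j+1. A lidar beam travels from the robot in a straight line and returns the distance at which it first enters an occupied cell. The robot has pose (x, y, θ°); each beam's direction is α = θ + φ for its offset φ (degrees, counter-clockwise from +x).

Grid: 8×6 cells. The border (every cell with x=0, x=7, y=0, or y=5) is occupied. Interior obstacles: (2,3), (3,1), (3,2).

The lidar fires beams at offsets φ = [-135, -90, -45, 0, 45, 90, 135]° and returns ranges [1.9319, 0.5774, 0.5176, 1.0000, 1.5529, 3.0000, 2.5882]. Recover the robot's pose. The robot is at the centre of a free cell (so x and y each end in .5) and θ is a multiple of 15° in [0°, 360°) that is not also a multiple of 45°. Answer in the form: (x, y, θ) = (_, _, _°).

(x, y, θ) = (6.5, 3.5, 60°)

Enumerate (i+0.5, j+0.5, θ) over the 21 free cells and 16 admissible headings. For each, cast all 7 beams and compare to the given ranges.
  (6.5, 3.5, 30°): beam 1 = 2.5882 ≠ 1.9319 ✗
  (1.5, 3.5, 285°): beam 1 = 0.5774 ≠ 1.9319 ✗
  (1.5, 3.5, 165°): beam 1 = 0.5774 ≠ 1.9319 ✗
  (1.5, 4.5, 30°): beam 2 = 1.0000 ≠ 0.5774 ✗
  (6.5, 3.5, 165°): beam 1 = 0.5774 ≠ 1.9319 ✗
  …
  (6.5, 3.5, 60°): r_1=1.9319, r_2=0.5774, r_3=0.5176, r_4=1.0000, r_5=1.5529, r_6=3.0000, r_7=2.5882 — all match ✓
Only this pose fits every beam.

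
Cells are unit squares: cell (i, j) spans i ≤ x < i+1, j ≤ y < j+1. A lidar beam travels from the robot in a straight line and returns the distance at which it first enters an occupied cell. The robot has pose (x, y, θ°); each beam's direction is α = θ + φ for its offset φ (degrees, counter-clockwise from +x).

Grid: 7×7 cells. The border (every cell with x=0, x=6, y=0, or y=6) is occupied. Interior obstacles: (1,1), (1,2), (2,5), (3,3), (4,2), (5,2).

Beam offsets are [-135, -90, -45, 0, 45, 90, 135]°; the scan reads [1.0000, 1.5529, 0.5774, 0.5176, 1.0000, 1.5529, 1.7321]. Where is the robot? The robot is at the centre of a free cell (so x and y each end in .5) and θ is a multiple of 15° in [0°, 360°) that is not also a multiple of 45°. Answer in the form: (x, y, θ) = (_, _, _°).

(x, y, θ) = (1.5, 4.5, 195°)

Enumerate (i+0.5, j+0.5, θ) over the 19 free cells and 16 admissible headings. For each, cast all 7 beams and compare to the given ranges.
  (3.5, 2.5, 195°): beam 1 = 0.5774 ≠ 1.0000 ✗
  (4.5, 1.5, 195°): beam 1 = 0.5774 ≠ 1.0000 ✗
  (4.5, 1.5, 255°): beam 1 = 0.5774 ≠ 1.0000 ✗
  …
  (1.5, 4.5, 195°): r_1=1.0000, r_2=1.5529, r_3=0.5774, r_4=0.5176, r_5=1.0000, r_6=1.5529, r_7=1.7321 — all match ✓
Only this pose fits every beam.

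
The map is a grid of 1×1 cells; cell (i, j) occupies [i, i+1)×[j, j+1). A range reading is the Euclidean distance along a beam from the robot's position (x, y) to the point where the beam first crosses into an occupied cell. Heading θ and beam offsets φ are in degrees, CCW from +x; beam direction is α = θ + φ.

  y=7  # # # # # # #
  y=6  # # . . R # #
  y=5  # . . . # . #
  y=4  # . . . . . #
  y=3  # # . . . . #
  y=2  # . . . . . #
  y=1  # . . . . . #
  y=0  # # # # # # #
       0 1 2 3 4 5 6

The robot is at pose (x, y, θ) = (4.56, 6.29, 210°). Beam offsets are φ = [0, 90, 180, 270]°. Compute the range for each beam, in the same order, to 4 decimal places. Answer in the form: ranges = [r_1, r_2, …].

ranges = [0.5800, 0.3349, 0.5081, 0.8198]

beam 1: φ=0°, α=210°
  d=(-0.8660,-0.5000)  start (4,6)  tX=0.6466 tY=0.5800  stride 1/|dx|=1.1547 1/|dy|=2.0000
    cross y-line → (4,5), t=0.5800 (wall)
  → r_1 = 0.5800
beam 2: φ=90°, α=300°
  d=(0.5000,-0.8660)  start (4,6)  tX=0.8800 tY=0.3349  stride 1/|dx|=2.0000 1/|dy|=1.1547
    cross y-line → (4,5), t=0.3349 (wall)
  → r_2 = 0.3349
beam 3: φ=180°, α=30°
  d=(0.8660,0.5000)  start (4,6)  tX=0.5081 tY=1.4200  stride 1/|dx|=1.1547 1/|dy|=2.0000
    cross x-line → (5,6), t=0.5081 (wall)
  → r_3 = 0.5081
beam 4: φ=270°, α=120°
  d=(-0.5000,0.8660)  start (4,6)  tX=1.1200 tY=0.8198  stride 1/|dx|=2.0000 1/|dy|=1.1547
    cross y-line → (4,7), t=0.8198 (wall)
  → r_4 = 0.8198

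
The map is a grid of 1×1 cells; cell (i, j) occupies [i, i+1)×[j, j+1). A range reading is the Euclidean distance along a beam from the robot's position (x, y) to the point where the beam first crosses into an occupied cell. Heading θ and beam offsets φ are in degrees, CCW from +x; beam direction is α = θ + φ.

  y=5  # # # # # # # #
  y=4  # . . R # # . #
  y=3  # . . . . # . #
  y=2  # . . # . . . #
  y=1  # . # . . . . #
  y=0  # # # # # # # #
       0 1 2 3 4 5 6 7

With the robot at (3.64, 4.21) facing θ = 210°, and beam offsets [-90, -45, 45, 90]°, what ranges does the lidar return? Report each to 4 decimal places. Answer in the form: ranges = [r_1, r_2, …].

beam 1: φ=-90°, α=120°
  dir = (cos 120°, sin 120°) = (-0.5000, 0.8660); from cell (3,4)
  next x-line at t=1.2800, next y-line at t=0.9122; Δt_x=2.0000, Δt_y=1.1547
    y: enter (3,5) at t=0.9122 ← occupied
  → r_1 = 0.9122
beam 2: φ=-45°, α=165°
  dir = (cos 165°, sin 165°) = (-0.9659, 0.2588); from cell (3,4)
  next x-line at t=0.6626, next y-line at t=3.0523; Δt_x=1.0353, Δt_y=3.8637
    x: enter (2,4) at t=0.6626
    x: enter (1,4) at t=1.6979
    x: enter (0,4) at t=2.7331 ← occupied
  → r_2 = 2.7331
beam 3: φ=45°, α=255°
  dir = (cos 255°, sin 255°) = (-0.2588, -0.9659); from cell (3,4)
  next x-line at t=2.4728, next y-line at t=0.2174; Δt_x=3.8637, Δt_y=1.0353
    y: enter (3,3) at t=0.2174
    y: enter (3,2) at t=1.2527 ← occupied
  → r_3 = 1.2527
beam 4: φ=90°, α=300°
  dir = (cos 300°, sin 300°) = (0.5000, -0.8660); from cell (3,4)
  next x-line at t=0.7200, next y-line at t=0.2425; Δt_x=2.0000, Δt_y=1.1547
    y: enter (3,3) at t=0.2425
    x: enter (4,3) at t=0.7200
    y: enter (4,2) at t=1.3972
    y: enter (4,1) at t=2.5519
    x: enter (5,1) at t=2.7200
    y: enter (5,0) at t=3.7066 ← occupied
  → r_4 = 3.7066

ranges = [0.9122, 2.7331, 1.2527, 3.7066]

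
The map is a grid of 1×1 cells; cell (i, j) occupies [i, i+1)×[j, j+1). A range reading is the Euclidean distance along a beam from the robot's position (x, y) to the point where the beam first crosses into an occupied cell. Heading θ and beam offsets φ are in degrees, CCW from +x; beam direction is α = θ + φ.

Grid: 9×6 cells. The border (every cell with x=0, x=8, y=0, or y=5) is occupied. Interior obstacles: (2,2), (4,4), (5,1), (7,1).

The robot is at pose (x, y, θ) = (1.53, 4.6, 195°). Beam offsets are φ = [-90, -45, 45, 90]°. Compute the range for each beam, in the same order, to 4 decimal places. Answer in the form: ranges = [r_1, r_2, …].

beam 1: φ=-90°, α=105°
  direction (-0.2588, 0.9659); cell (1,4); t to first gridline: x 2.0478, y 0.4141 (then +3.8637 / +1.0353)
    (1,5) via y @ 0.4141  # hit
  → r_1 = 0.4141
beam 2: φ=-45°, α=150°
  direction (-0.8660, 0.5000); cell (1,4); t to first gridline: x 0.6120, y 0.8000 (then +1.1547 / +2.0000)
    (0,4) via x @ 0.6120  # hit
  → r_2 = 0.6120
beam 3: φ=45°, α=240°
  direction (-0.5000, -0.8660); cell (1,4); t to first gridline: x 1.0600, y 0.6928 (then +2.0000 / +1.1547)
    (1,3) via y @ 0.6928
    (0,3) via x @ 1.0600  # hit
  → r_3 = 1.0600
beam 4: φ=90°, α=285°
  direction (0.2588, -0.9659); cell (1,4); t to first gridline: x 1.8159, y 0.6212 (then +3.8637 / +1.0353)
    (1,3) via y @ 0.6212
    (1,2) via y @ 1.6564
    (2,2) via x @ 1.8159  # hit
  → r_4 = 1.8159

ranges = [0.4141, 0.6120, 1.0600, 1.8159]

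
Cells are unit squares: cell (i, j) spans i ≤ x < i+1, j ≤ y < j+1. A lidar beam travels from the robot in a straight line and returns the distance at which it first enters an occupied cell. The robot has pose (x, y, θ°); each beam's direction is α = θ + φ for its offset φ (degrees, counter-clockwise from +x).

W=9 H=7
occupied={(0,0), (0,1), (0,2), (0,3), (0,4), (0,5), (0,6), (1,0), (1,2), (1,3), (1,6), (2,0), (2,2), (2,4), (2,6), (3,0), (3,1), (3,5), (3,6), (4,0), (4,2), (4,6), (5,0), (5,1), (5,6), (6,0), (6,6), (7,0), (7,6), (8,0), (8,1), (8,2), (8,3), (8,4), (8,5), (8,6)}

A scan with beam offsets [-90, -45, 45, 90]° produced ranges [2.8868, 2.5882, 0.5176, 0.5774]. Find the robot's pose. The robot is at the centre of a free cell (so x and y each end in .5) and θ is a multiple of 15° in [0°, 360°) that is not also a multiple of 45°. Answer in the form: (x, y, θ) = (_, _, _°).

(x, y, θ) = (7.5, 3.5, 300°)

The pose lattice has 27·16 = 432 candidates. Test each by forward raycasting.
  (6.5, 3.5, 60°): beam 1 = 1.7321 ≠ 2.8868 ✗
  (1.5, 4.5, 60°): beam 1 = 0.5774 ≠ 2.8868 ✗
  (7.5, 4.5, 255°): beam 1 = 3.6235 ≠ 2.8868 ✗
  (4.5, 1.5, 150°): beam 1 = 0.5774 ≠ 2.8868 ✗
  …
  (7.5, 3.5, 300°): r_1=2.8868, r_2=2.5882, r_3=0.5176, r_4=0.5774 — all match ✓
No second candidate reproduces the full scan.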